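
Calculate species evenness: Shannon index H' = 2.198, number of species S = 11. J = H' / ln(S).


ln(11) = 2.39790
J = H' / ln(S) = 2.198 / 2.39790 = 0.916635 ≈ 0.9166

0.9166


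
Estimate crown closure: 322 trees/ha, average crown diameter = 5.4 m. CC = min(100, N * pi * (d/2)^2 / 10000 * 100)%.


(d/2)^2 = (5.4/2)^2 = 2.7^2 = 7.29
Crown area = 3.141593 * 7.29 = 22.9022 m^2
N * area / 10000 * 100 = 322 * 22.9022 / 10000 * 100 = 73.7451
CC = min(100, 73.7451) = 73.7451 ≈ 73.7%

73.7%


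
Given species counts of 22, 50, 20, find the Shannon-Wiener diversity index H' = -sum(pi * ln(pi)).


Total N = 22 + 50 + 20 = 92
Per-species terms:
  p = 22/92 = 0.239130; ln(p) = -1.430748; p*ln(p) = 0.239130 * (-1.430748) = -0.342135
  p = 50/92 = 0.543478; ln(p) = -0.609766; p*ln(p) = 0.543478 * (-0.609766) = -0.331394
  p = 20/92 = 0.217391; ln(p) = -1.526058; p*ln(p) = 0.217391 * (-1.526058) = -0.331751
sum(p*ln(p)) = (-0.342135) + (-0.331394) + (-0.331751) = -1.005280
H' = -(-1.005280) = 1.005280 ≈ 1.0053

1.0053


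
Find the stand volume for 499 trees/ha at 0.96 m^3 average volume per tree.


V_stand = 499 * 0.96 = 479.04 ≈ 479.0 m^3/ha

479.0 m^3/ha


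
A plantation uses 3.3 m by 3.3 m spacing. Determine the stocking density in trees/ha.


N = 10000 / 3.3^2 = 10000 / 10.89 = 918.274 ≈ 918 trees/ha

918 trees/ha


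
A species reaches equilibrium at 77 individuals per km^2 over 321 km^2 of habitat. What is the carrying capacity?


K = 77 * 321 = 24717 individuals

24717 individuals


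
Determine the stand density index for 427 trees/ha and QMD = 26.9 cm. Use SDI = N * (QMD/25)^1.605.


QMD/25 = 26.9/25 = 1.076
(1.076)^1.605 = exp(1.605 * ln(1.076)) = exp(1.605 * 0.0732505) = exp(0.117567) = 1.12476
SDI = 427 * 1.12476 = 480.273 ≈ 480

480


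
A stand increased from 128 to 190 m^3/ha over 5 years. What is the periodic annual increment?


PAI = (V2 - V1) / period = (190 - 128) / 5 = 62 / 5 = 12.40 m^3/ha/yr

12.40 m^3/ha/yr


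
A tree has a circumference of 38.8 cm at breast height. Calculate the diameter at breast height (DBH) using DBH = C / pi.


DBH = C / pi = 38.8 / 3.141593 = 12.3504 ≈ 12.35 cm

12.35 cm


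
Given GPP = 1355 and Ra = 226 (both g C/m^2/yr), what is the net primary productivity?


NPP = GPP - Ra = 1355 - 226 = 1129 g C/m^2/yr

1129 g C/m^2/yr


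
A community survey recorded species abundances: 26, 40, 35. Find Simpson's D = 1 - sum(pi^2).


Total N = 26 + 40 + 35 = 101
Per-species terms:
  p = 26/101 = 0.257426; p^2 = 0.257426^2 = 0.066268
  p = 40/101 = 0.396040; p^2 = 0.396040^2 = 0.156848
  p = 35/101 = 0.346535; p^2 = 0.346535^2 = 0.120087
sum(p^2) = 0.066268 + 0.156848 + 0.120087 = 0.343203
D = 1 - 0.343203 = 0.656797 ≈ 0.6568

0.6568


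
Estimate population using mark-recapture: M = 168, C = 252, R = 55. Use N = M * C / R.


N = M * C / R = 168 * 252 / 55 = 42336 / 55 = 769.75 ≈ 770

770 individuals


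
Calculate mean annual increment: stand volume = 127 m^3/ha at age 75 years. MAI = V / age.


MAI = 127 / 75 = 1.6933 ≈ 1.69 m^3/ha/yr

1.69 m^3/ha/yr


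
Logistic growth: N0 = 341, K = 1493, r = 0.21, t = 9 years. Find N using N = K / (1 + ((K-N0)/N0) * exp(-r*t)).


(K - N0)/N0 = (1493 - 341)/341 = 1152/341 = 3.37830
r*t = 0.21 * 9 = 1.89; exp(-1.89) = 0.151072
3.37830 * 0.151072 = 0.510367
1 + 0.510367 = 1.51037
N = 1493 / 1.51037 = 988.500 ≈ 989

989


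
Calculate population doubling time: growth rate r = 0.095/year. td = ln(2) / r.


td = ln(2) / 0.095 = 0.693147 / 0.095 = 7.29628 ≈ 7.3 years

7.3 years


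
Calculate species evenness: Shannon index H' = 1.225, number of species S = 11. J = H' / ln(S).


ln(11) = 2.39790
J = H' / ln(S) = 1.225 / 2.39790 = 0.510864 ≈ 0.5109

0.5109


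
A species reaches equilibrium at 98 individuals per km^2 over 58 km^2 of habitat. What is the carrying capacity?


K = 98 * 58 = 5684 individuals

5684 individuals


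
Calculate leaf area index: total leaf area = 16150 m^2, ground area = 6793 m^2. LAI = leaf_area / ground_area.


LAI = 16150 / 6793 = 2.3774 ≈ 2.38

2.38


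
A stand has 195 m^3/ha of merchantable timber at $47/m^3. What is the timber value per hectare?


Value = 195 * 47 = $9165/ha

$9165/ha


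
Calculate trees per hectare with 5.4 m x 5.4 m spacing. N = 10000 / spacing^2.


N = 10000 / 5.4^2 = 10000 / 29.16 = 342.936 ≈ 343 trees/ha

343 trees/ha


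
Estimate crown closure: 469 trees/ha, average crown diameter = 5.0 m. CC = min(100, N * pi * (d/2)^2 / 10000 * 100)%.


(d/2)^2 = (5.0/2)^2 = 2.5^2 = 6.25
Crown area = 3.141593 * 6.25 = 19.6350 m^2
N * area / 10000 * 100 = 469 * 19.6350 / 10000 * 100 = 92.0882
CC = min(100, 92.0882) = 92.0882 ≈ 92.1%

92.1%


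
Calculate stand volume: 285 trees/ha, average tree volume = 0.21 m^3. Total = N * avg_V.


V_stand = 285 * 0.21 = 59.85 ≈ 59.9 m^3/ha

59.9 m^3/ha


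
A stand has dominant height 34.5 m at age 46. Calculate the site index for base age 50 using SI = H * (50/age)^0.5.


50/46 = 1.08696
(1.08696)^0.5 = 1.04257
SI = 34.5 * 1.04257 = 35.9687 ≈ 36.0 m

36.0 m


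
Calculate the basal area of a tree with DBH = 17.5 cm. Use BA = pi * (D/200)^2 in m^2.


D/200 = 17.5/200 = 0.0875 m
(D/200)^2 = 0.0875^2 = 0.00765625
BA = 3.141593 * 0.00765625 = 0.0240528 ≈ 0.0241 m^2

0.0241 m^2


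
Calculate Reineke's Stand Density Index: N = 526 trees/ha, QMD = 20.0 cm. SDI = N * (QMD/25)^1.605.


QMD/25 = 20.0/25 = 0.8
(0.8)^1.605 = exp(1.605 * ln(0.8)) = exp(1.605 * (-0.223144)) = exp(-0.358146) = 0.698971
SDI = 526 * 0.698971 = 367.659 ≈ 368

368


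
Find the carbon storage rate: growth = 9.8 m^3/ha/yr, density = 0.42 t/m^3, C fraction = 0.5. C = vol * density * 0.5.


C = 9.8 * 0.42 * 0.5 = 2.058 ≈ 2.06 t C/ha/yr

2.06 t C/ha/yr


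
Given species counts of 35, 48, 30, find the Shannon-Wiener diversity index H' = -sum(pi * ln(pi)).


Total N = 35 + 48 + 30 = 113
Per-species terms:
  p = 35/113 = 0.309735; ln(p) = -1.172038; p*ln(p) = 0.309735 * (-1.172038) = -0.363021
  p = 48/113 = 0.424779; ln(p) = -0.856186; p*ln(p) = 0.424779 * (-0.856186) = -0.363690
  p = 30/113 = 0.265487; ln(p) = -1.326189; p*ln(p) = 0.265487 * (-1.326189) = -0.352086
sum(p*ln(p)) = (-0.363021) + (-0.363690) + (-0.352086) = -1.078797
H' = -(-1.078797) = 1.078797 ≈ 1.0788

1.0788


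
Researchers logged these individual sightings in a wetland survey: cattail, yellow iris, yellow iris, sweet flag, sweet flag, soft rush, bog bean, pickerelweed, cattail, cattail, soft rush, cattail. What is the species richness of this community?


Total individuals logged = 12
Distinct species (count of individuals): cattail (4), yellow iris (2), sweet flag (2), soft rush (2), bog bean (1), pickerelweed (1)
Species richness = number of distinct species = 6

6


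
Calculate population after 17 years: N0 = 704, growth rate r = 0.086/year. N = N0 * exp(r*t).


r*t = 0.086 * 17 = 1.462
exp(1.462) = 4.31458
N = 704 * 4.31458 = 3037.46 ≈ 3037

3037


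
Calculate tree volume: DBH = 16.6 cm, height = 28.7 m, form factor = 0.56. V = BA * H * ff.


(D/200)^2 = (16.6/200)^2 = 0.083^2 = 0.006889
BA = 3.141593 * 0.006889 = 0.0216424 m^2
V = 0.0216424 * 28.7 * 0.56 = 0.347837 ≈ 0.348 m^3

0.348 m^3


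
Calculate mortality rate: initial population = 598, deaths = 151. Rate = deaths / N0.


Mortality rate = 151 / 598 = 0.252508 ≈ 0.2525

0.2525


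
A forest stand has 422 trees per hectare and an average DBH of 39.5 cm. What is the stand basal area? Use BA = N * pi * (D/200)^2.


(D/200)^2 = (39.5/200)^2 = 0.1975^2 = 0.03900625
Individual BA = 3.141593 * 0.03900625 = 0.122542 m^2
Stand BA = 422 * 0.122542 = 51.7127 ≈ 51.71 m^2/ha

51.71 m^2/ha


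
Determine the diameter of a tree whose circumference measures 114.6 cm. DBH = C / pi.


DBH = C / pi = 114.6 / 3.141593 = 36.4783 ≈ 36.48 cm

36.48 cm


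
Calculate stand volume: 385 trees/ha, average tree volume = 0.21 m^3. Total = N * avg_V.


V_stand = 385 * 0.21 = 80.85 ≈ 80.9 m^3/ha

80.9 m^3/ha


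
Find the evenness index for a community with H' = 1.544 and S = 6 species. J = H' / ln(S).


ln(6) = 1.79176
J = H' / ln(S) = 1.544 / 1.79176 = 0.861723 ≈ 0.8617

0.8617


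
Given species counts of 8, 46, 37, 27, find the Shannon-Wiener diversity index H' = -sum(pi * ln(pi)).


Total N = 8 + 46 + 37 + 27 = 118
Per-species terms:
  p = 8/118 = 0.067797; ln(p) = -2.691237; p*ln(p) = 0.067797 * (-2.691237) = -0.182458
  p = 46/118 = 0.389831; ln(p) = -0.942042; p*ln(p) = 0.389831 * (-0.942042) = -0.367237
  p = 37/118 = 0.313559; ln(p) = -1.159768; p*ln(p) = 0.313559 * (-1.159768) = -0.363656
  p = 27/118 = 0.228814; ln(p) = -1.474846; p*ln(p) = 0.228814 * (-1.474846) = -0.337465
sum(p*ln(p)) = (-0.182458) + (-0.367237) + (-0.363656) + (-0.337465) = -1.250816
H' = -(-1.250816) = 1.250816 ≈ 1.2508

1.2508


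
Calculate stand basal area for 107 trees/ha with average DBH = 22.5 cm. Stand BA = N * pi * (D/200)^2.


(D/200)^2 = (22.5/200)^2 = 0.1125^2 = 0.01265625
Individual BA = 3.141593 * 0.01265625 = 0.0397608 m^2
Stand BA = 107 * 0.0397608 = 4.25441 ≈ 4.25 m^2/ha

4.25 m^2/ha


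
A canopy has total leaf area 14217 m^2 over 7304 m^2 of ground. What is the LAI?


LAI = 14217 / 7304 = 1.9465 ≈ 1.95

1.95


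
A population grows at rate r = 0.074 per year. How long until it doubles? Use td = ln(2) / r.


td = ln(2) / 0.074 = 0.693147 / 0.074 = 9.36685 ≈ 9.4 years

9.4 years


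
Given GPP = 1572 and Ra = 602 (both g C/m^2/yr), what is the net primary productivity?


NPP = GPP - Ra = 1572 - 602 = 970 g C/m^2/yr

970 g C/m^2/yr


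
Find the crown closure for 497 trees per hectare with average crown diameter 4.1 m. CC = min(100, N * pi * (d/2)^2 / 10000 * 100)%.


(d/2)^2 = (4.1/2)^2 = 2.05^2 = 4.2025
Crown area = 3.141593 * 4.2025 = 13.2025 m^2
N * area / 10000 * 100 = 497 * 13.2025 / 10000 * 100 = 65.6164
CC = min(100, 65.6164) = 65.6164 ≈ 65.6%

65.6%


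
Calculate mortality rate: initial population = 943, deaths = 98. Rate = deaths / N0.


Mortality rate = 98 / 943 = 0.103924 ≈ 0.1039

0.1039


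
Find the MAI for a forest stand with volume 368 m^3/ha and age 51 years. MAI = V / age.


MAI = 368 / 51 = 7.2157 ≈ 7.22 m^3/ha/yr

7.22 m^3/ha/yr


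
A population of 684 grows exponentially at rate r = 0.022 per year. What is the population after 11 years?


r*t = 0.022 * 11 = 0.242
exp(0.242) = 1.27379
N = 684 * 1.27379 = 871.272 ≈ 871

871


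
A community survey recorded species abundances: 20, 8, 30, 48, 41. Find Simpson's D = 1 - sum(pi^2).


Total N = 20 + 8 + 30 + 48 + 41 = 147
Per-species terms:
  p = 20/147 = 0.136054; p^2 = 0.136054^2 = 0.018511
  p = 8/147 = 0.054422; p^2 = 0.054422^2 = 0.002962
  p = 30/147 = 0.204082; p^2 = 0.204082^2 = 0.041649
  p = 48/147 = 0.326531; p^2 = 0.326531^2 = 0.106622
  p = 41/147 = 0.278912; p^2 = 0.278912^2 = 0.077792
sum(p^2) = 0.018511 + 0.002962 + 0.041649 + 0.106622 + 0.077792 = 0.247536
D = 1 - 0.247536 = 0.752464 ≈ 0.7525

0.7525


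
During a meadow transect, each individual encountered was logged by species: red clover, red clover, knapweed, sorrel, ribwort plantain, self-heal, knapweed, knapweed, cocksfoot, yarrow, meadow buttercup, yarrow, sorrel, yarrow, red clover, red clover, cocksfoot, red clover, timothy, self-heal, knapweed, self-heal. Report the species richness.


Total individuals logged = 22
Distinct species (count of individuals): red clover (5), knapweed (4), sorrel (2), ribwort plantain (1), self-heal (3), cocksfoot (2), yarrow (3), meadow buttercup (1), timothy (1)
Species richness = number of distinct species = 9

9


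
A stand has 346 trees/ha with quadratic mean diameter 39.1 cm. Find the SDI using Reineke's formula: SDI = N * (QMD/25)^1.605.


QMD/25 = 39.1/25 = 1.564
(1.564)^1.605 = exp(1.605 * ln(1.564)) = exp(1.605 * 0.447247) = exp(0.717831) = 2.04998
SDI = 346 * 2.04998 = 709.293 ≈ 709

709


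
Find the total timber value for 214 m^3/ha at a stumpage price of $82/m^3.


Value = 214 * 82 = $17548/ha

$17548/ha


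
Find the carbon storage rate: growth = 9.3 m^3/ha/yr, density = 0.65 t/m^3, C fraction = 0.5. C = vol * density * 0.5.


C = 9.3 * 0.65 * 0.5 = 3.0225 ≈ 3.02 t C/ha/yr

3.02 t C/ha/yr


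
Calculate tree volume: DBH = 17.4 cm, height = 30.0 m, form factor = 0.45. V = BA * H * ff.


(D/200)^2 = (17.4/200)^2 = 0.087^2 = 0.007569
BA = 3.141593 * 0.007569 = 0.0237787 m^2
V = 0.0237787 * 30.0 * 0.45 = 0.321012 ≈ 0.321 m^3

0.321 m^3


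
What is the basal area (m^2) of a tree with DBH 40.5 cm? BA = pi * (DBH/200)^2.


D/200 = 40.5/200 = 0.2025 m
(D/200)^2 = 0.2025^2 = 0.04100625
BA = 3.141593 * 0.04100625 = 0.128825 ≈ 0.1288 m^2

0.1288 m^2


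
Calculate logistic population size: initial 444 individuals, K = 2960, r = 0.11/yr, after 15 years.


(K - N0)/N0 = (2960 - 444)/444 = 2516/444 = 5.66667
r*t = 0.11 * 15 = 1.65; exp(-1.65) = 0.192050
5.66667 * 0.192050 = 1.08828
1 + 1.08828 = 2.08828
N = 2960 / 2.08828 = 1417.43 ≈ 1417

1417


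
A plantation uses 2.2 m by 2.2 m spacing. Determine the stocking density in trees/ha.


N = 10000 / 2.2^2 = 10000 / 4.84 = 2066.12 ≈ 2066 trees/ha

2066 trees/ha


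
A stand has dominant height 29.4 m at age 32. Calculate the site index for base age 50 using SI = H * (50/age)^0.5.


50/32 = 1.56250
(1.56250)^0.5 = 1.25000
SI = 29.4 * 1.25000 = 36.7500 ≈ 36.8 m

36.8 m


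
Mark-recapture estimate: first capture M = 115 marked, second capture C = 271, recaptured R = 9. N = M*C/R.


N = M * C / R = 115 * 271 / 9 = 31165 / 9 = 3462.78 ≈ 3463

3463 individuals


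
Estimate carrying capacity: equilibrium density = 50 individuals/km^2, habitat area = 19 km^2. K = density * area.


K = 50 * 19 = 950 individuals

950 individuals


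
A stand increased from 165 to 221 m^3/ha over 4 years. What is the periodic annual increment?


PAI = (V2 - V1) / period = (221 - 165) / 4 = 56 / 4 = 14.00 m^3/ha/yr

14.00 m^3/ha/yr


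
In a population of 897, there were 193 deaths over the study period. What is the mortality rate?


Mortality rate = 193 / 897 = 0.215162 ≈ 0.2152

0.2152


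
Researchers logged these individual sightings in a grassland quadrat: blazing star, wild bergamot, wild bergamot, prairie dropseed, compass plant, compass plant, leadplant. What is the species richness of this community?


Total individuals logged = 7
Distinct species (count of individuals): blazing star (1), wild bergamot (2), prairie dropseed (1), compass plant (2), leadplant (1)
Species richness = number of distinct species = 5

5


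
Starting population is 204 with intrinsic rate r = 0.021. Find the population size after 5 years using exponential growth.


r*t = 0.021 * 5 = 0.105
exp(0.105) = 1.11071
N = 204 * 1.11071 = 226.585 ≈ 227

227


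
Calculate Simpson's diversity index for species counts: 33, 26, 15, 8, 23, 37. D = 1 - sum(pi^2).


Total N = 33 + 26 + 15 + 8 + 23 + 37 = 142
Per-species terms:
  p = 33/142 = 0.232394; p^2 = 0.232394^2 = 0.054007
  p = 26/142 = 0.183099; p^2 = 0.183099^2 = 0.033525
  p = 15/142 = 0.105634; p^2 = 0.105634^2 = 0.011159
  p = 8/142 = 0.056338; p^2 = 0.056338^2 = 0.003174
  p = 23/142 = 0.161972; p^2 = 0.161972^2 = 0.026235
  p = 37/142 = 0.260563; p^2 = 0.260563^2 = 0.067893
sum(p^2) = 0.054007 + 0.033525 + 0.011159 + 0.003174 + 0.026235 + 0.067893 = 0.195993
D = 1 - 0.195993 = 0.804007 ≈ 0.8040

0.8040


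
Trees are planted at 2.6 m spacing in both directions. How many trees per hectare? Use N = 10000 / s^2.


N = 10000 / 2.6^2 = 10000 / 6.76 = 1479.29 ≈ 1479 trees/ha

1479 trees/ha


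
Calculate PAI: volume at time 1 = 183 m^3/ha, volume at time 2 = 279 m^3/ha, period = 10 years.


PAI = (V2 - V1) / period = (279 - 183) / 10 = 96 / 10 = 9.60 m^3/ha/yr

9.60 m^3/ha/yr


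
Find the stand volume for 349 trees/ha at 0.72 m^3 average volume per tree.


V_stand = 349 * 0.72 = 251.28 ≈ 251.3 m^3/ha

251.3 m^3/ha


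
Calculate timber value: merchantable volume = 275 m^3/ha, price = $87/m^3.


Value = 275 * 87 = $23925/ha

$23925/ha


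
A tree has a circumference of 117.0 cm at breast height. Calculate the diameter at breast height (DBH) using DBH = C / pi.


DBH = C / pi = 117.0 / 3.141593 = 37.2423 ≈ 37.24 cm

37.24 cm


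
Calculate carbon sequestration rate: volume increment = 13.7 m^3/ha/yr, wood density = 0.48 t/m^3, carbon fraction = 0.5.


C = 13.7 * 0.48 * 0.5 = 3.288 ≈ 3.29 t C/ha/yr

3.29 t C/ha/yr


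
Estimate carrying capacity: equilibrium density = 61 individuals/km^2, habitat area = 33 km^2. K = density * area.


K = 61 * 33 = 2013 individuals

2013 individuals


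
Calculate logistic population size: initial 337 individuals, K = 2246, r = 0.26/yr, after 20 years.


(K - N0)/N0 = (2246 - 337)/337 = 1909/337 = 5.66469
r*t = 0.26 * 20 = 5.2; exp(-5.2) = 0.00551656
5.66469 * 0.00551656 = 0.0312496
1 + 0.0312496 = 1.03125
N = 2246 / 1.03125 = 2177.94 ≈ 2178

2178


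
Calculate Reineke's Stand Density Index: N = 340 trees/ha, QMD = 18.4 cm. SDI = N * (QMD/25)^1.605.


QMD/25 = 18.4/25 = 0.736
(0.736)^1.605 = exp(1.605 * ln(0.736)) = exp(1.605 * (-0.306525)) = exp(-0.491973) = 0.611419
SDI = 340 * 0.611419 = 207.882 ≈ 208

208


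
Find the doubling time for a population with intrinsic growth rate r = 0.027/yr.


td = ln(2) / 0.027 = 0.693147 / 0.027 = 25.6721 ≈ 25.7 years

25.7 years


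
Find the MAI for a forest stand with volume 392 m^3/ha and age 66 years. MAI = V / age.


MAI = 392 / 66 = 5.9394 ≈ 5.94 m^3/ha/yr

5.94 m^3/ha/yr


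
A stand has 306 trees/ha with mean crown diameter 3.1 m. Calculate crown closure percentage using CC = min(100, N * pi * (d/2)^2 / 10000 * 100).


(d/2)^2 = (3.1/2)^2 = 1.55^2 = 2.4025
Crown area = 3.141593 * 2.4025 = 7.54768 m^2
N * area / 10000 * 100 = 306 * 7.54768 / 10000 * 100 = 23.0959
CC = min(100, 23.0959) = 23.0959 ≈ 23.1%

23.1%


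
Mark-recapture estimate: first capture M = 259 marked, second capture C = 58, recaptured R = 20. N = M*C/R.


N = M * C / R = 259 * 58 / 20 = 15022 / 20 = 751.10 ≈ 751

751 individuals


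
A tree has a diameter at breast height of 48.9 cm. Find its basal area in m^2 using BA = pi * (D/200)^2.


D/200 = 48.9/200 = 0.2445 m
(D/200)^2 = 0.2445^2 = 0.05978025
BA = 3.141593 * 0.05978025 = 0.187805 ≈ 0.1878 m^2

0.1878 m^2


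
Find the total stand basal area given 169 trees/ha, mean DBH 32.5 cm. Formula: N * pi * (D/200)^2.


(D/200)^2 = (32.5/200)^2 = 0.1625^2 = 0.02640625
Individual BA = 3.141593 * 0.02640625 = 0.0829577 m^2
Stand BA = 169 * 0.0829577 = 14.0199 ≈ 14.02 m^2/ha

14.02 m^2/ha


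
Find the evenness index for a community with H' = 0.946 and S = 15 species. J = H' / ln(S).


ln(15) = 2.70805
J = H' / ln(S) = 0.946 / 2.70805 = 0.349329 ≈ 0.3493

0.3493


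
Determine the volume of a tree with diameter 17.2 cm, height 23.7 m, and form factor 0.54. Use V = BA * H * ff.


(D/200)^2 = (17.2/200)^2 = 0.086^2 = 0.007396
BA = 3.141593 * 0.007396 = 0.0232352 m^2
V = 0.0232352 * 23.7 * 0.54 = 0.297364 ≈ 0.297 m^3

0.297 m^3


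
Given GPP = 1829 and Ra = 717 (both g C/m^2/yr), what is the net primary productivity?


NPP = GPP - Ra = 1829 - 717 = 1112 g C/m^2/yr

1112 g C/m^2/yr


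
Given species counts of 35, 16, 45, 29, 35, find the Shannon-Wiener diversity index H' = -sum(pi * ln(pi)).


Total N = 35 + 16 + 45 + 29 + 35 = 160
Per-species terms:
  p = 35/160 = 0.218750; ln(p) = -1.519826; p*ln(p) = 0.218750 * (-1.519826) = -0.332462
  p = 16/160 = 0.100000; ln(p) = -2.302585; p*ln(p) = 0.100000 * (-2.302585) = -0.230259
  p = 45/160 = 0.281250; ln(p) = -1.268511; p*ln(p) = 0.281250 * (-1.268511) = -0.356769
  p = 29/160 = 0.181250; ln(p) = -1.707878; p*ln(p) = 0.181250 * (-1.707878) = -0.309553
  p = 35/160 = 0.218750; ln(p) = -1.519826; p*ln(p) = 0.218750 * (-1.519826) = -0.332462
sum(p*ln(p)) = (-0.332462) + (-0.230259) + (-0.356769) + (-0.309553) + (-0.332462) = -1.561505
H' = -(-1.561505) = 1.561505 ≈ 1.5615

1.5615


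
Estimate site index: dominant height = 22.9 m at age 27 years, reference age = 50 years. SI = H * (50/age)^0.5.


50/27 = 1.85185
(1.85185)^0.5 = 1.36083
SI = 22.9 * 1.36083 = 31.1630 ≈ 31.2 m

31.2 m


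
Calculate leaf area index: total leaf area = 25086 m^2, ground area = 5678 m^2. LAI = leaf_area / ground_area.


LAI = 25086 / 5678 = 4.4181 ≈ 4.42

4.42


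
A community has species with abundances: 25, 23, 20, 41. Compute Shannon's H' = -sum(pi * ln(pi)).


Total N = 25 + 23 + 20 + 41 = 109
Per-species terms:
  p = 25/109 = 0.229358; ln(p) = -1.472471; p*ln(p) = 0.229358 * (-1.472471) = -0.337723
  p = 23/109 = 0.211009; ln(p) = -1.555854; p*ln(p) = 0.211009 * (-1.555854) = -0.328299
  p = 20/109 = 0.183486; ln(p) = -1.695617; p*ln(p) = 0.183486 * (-1.695617) = -0.311122
  p = 41/109 = 0.376147; ln(p) = -0.977775; p*ln(p) = 0.376147 * (-0.977775) = -0.367787
sum(p*ln(p)) = (-0.337723) + (-0.328299) + (-0.311122) + (-0.367787) = -1.344931
H' = -(-1.344931) = 1.344931 ≈ 1.3449

1.3449


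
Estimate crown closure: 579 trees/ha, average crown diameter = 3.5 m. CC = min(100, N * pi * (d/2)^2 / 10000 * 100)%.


(d/2)^2 = (3.5/2)^2 = 1.75^2 = 3.0625
Crown area = 3.141593 * 3.0625 = 9.62113 m^2
N * area / 10000 * 100 = 579 * 9.62113 / 10000 * 100 = 55.7063
CC = min(100, 55.7063) = 55.7063 ≈ 55.7%

55.7%


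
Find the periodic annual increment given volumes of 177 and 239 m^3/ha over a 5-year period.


PAI = (V2 - V1) / period = (239 - 177) / 5 = 62 / 5 = 12.40 m^3/ha/yr

12.40 m^3/ha/yr


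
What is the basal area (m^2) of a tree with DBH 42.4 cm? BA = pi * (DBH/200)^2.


D/200 = 42.4/200 = 0.212 m
(D/200)^2 = 0.212^2 = 0.044944
BA = 3.141593 * 0.044944 = 0.141196 ≈ 0.1412 m^2

0.1412 m^2


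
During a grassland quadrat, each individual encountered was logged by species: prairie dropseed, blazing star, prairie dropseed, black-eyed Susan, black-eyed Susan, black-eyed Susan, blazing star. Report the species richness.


Total individuals logged = 7
Distinct species (count of individuals): prairie dropseed (2), blazing star (2), black-eyed Susan (3)
Species richness = number of distinct species = 3

3


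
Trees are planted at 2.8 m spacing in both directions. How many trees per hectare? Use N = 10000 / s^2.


N = 10000 / 2.8^2 = 10000 / 7.84 = 1275.51 ≈ 1276 trees/ha

1276 trees/ha


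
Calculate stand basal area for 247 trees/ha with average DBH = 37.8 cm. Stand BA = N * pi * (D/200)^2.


(D/200)^2 = (37.8/200)^2 = 0.189^2 = 0.035721
Individual BA = 3.141593 * 0.035721 = 0.112221 m^2
Stand BA = 247 * 0.112221 = 27.7186 ≈ 27.72 m^2/ha

27.72 m^2/ha


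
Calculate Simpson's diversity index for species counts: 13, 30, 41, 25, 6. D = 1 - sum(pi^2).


Total N = 13 + 30 + 41 + 25 + 6 = 115
Per-species terms:
  p = 13/115 = 0.113043; p^2 = 0.113043^2 = 0.012779
  p = 30/115 = 0.260870; p^2 = 0.260870^2 = 0.068053
  p = 41/115 = 0.356522; p^2 = 0.356522^2 = 0.127108
  p = 25/115 = 0.217391; p^2 = 0.217391^2 = 0.047259
  p = 6/115 = 0.052174; p^2 = 0.052174^2 = 0.002722
sum(p^2) = 0.012779 + 0.068053 + 0.127108 + 0.047259 + 0.002722 = 0.257921
D = 1 - 0.257921 = 0.742079 ≈ 0.7421

0.7421


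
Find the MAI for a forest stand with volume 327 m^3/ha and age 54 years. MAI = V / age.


MAI = 327 / 54 = 6.0556 ≈ 6.06 m^3/ha/yr

6.06 m^3/ha/yr


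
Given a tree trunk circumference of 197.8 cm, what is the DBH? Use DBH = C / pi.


DBH = C / pi = 197.8 / 3.141593 = 62.9617 ≈ 62.96 cm

62.96 cm


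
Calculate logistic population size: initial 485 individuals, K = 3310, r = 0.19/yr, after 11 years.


(K - N0)/N0 = (3310 - 485)/485 = 2825/485 = 5.82474
r*t = 0.19 * 11 = 2.09; exp(-2.09) = 0.123687
5.82474 * 0.123687 = 0.720445
1 + 0.720445 = 1.72045
N = 3310 / 1.72045 = 1923.92 ≈ 1924

1924


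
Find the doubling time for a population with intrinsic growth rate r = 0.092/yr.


td = ln(2) / 0.092 = 0.693147 / 0.092 = 7.53421 ≈ 7.5 years

7.5 years


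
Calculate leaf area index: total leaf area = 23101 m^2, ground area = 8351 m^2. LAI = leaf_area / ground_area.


LAI = 23101 / 8351 = 2.7663 ≈ 2.77

2.77


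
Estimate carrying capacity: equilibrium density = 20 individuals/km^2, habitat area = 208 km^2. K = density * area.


K = 20 * 208 = 4160 individuals

4160 individuals


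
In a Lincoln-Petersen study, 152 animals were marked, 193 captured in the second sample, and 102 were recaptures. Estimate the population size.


N = M * C / R = 152 * 193 / 102 = 29336 / 102 = 287.61 ≈ 288

288 individuals


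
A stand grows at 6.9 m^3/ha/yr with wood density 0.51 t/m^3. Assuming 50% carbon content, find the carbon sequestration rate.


C = 6.9 * 0.51 * 0.5 = 1.7595 ≈ 1.76 t C/ha/yr

1.76 t C/ha/yr


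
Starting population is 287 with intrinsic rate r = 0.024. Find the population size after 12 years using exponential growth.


r*t = 0.024 * 12 = 0.288
exp(0.288) = 1.33376
N = 287 * 1.33376 = 382.789 ≈ 383

383


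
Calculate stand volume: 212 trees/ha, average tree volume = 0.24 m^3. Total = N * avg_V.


V_stand = 212 * 0.24 = 50.88 ≈ 50.9 m^3/ha

50.9 m^3/ha


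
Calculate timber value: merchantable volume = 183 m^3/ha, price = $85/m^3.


Value = 183 * 85 = $15555/ha

$15555/ha


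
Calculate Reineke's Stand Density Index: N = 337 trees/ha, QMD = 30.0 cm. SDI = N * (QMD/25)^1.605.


QMD/25 = 30.0/25 = 1.2
(1.2)^1.605 = exp(1.605 * ln(1.2)) = exp(1.605 * 0.182322) = exp(0.292627) = 1.33994
SDI = 337 * 1.33994 = 451.560 ≈ 452

452


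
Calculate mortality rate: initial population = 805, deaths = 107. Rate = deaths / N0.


Mortality rate = 107 / 805 = 0.132919 ≈ 0.1329

0.1329


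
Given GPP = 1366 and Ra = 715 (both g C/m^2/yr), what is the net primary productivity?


NPP = GPP - Ra = 1366 - 715 = 651 g C/m^2/yr

651 g C/m^2/yr


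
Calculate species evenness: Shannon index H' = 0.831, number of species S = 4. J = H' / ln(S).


ln(4) = 1.38629
J = H' / ln(S) = 0.831 / 1.38629 = 0.599442 ≈ 0.5994

0.5994


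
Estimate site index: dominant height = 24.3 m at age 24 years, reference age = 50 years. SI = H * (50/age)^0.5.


50/24 = 2.08333
(2.08333)^0.5 = 1.44337
SI = 24.3 * 1.44337 = 35.0739 ≈ 35.1 m

35.1 m


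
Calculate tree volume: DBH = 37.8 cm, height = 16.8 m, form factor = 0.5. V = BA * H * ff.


(D/200)^2 = (37.8/200)^2 = 0.189^2 = 0.035721
BA = 3.141593 * 0.035721 = 0.112221 m^2
V = 0.112221 * 16.8 * 0.5 = 0.942656 ≈ 0.943 m^3

0.943 m^3


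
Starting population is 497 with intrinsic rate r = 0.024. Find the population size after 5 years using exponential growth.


r*t = 0.024 * 5 = 0.12
exp(0.12) = 1.12750
N = 497 * 1.12750 = 560.368 ≈ 560

560


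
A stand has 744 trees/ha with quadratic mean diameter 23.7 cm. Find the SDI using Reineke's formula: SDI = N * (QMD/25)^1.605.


QMD/25 = 23.7/25 = 0.948
(0.948)^1.605 = exp(1.605 * ln(0.948)) = exp(1.605 * (-0.0534008)) = exp(-0.0857083) = 0.917862
SDI = 744 * 0.917862 = 682.889 ≈ 683

683


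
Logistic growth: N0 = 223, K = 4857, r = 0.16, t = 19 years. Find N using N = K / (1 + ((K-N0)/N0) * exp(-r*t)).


(K - N0)/N0 = (4857 - 223)/223 = 4634/223 = 20.7803
r*t = 0.16 * 19 = 3.04; exp(-3.04) = 0.0478349
20.7803 * 0.0478349 = 0.994024
1 + 0.994024 = 1.99402
N = 4857 / 1.99402 = 2435.78 ≈ 2436

2436


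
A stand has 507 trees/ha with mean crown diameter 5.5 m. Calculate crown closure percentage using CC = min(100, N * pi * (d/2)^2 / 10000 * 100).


(d/2)^2 = (5.5/2)^2 = 2.75^2 = 7.5625
Crown area = 3.141593 * 7.5625 = 23.7583 m^2
N * area / 10000 * 100 = 507 * 23.7583 / 10000 * 100 = 120.455
CC = min(100, 120.455) = 100%

100%


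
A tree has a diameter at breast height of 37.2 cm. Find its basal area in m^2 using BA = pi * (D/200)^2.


D/200 = 37.2/200 = 0.186 m
(D/200)^2 = 0.186^2 = 0.034596
BA = 3.141593 * 0.034596 = 0.108687 ≈ 0.1087 m^2

0.1087 m^2


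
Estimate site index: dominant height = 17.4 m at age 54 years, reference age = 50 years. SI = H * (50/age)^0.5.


50/54 = 0.925926
(0.925926)^0.5 = 0.962250
SI = 17.4 * 0.962250 = 16.7432 ≈ 16.7 m

16.7 m


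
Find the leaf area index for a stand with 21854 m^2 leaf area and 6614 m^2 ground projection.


LAI = 21854 / 6614 = 3.3042 ≈ 3.30

3.30


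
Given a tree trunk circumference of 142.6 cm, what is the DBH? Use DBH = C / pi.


DBH = C / pi = 142.6 / 3.141593 = 45.3910 ≈ 45.39 cm

45.39 cm


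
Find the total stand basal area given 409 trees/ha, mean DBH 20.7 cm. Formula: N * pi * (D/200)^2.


(D/200)^2 = (20.7/200)^2 = 0.1035^2 = 0.01071225
Individual BA = 3.141593 * 0.01071225 = 0.0336535 m^2
Stand BA = 409 * 0.0336535 = 13.7643 ≈ 13.76 m^2/ha

13.76 m^2/ha


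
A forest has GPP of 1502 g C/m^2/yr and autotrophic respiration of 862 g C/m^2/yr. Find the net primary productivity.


NPP = GPP - Ra = 1502 - 862 = 640 g C/m^2/yr

640 g C/m^2/yr


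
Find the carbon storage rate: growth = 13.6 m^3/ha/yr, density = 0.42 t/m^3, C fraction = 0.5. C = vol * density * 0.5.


C = 13.6 * 0.42 * 0.5 = 2.856 ≈ 2.86 t C/ha/yr

2.86 t C/ha/yr


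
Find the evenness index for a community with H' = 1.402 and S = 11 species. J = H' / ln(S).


ln(11) = 2.39790
J = H' / ln(S) = 1.402 / 2.39790 = 0.584678 ≈ 0.5847

0.5847


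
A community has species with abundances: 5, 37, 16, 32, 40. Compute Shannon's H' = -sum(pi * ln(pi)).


Total N = 5 + 37 + 16 + 32 + 40 = 130
Per-species terms:
  p = 5/130 = 0.038462; ln(p) = -3.258085; p*ln(p) = 0.038462 * (-3.258085) = -0.125312
  p = 37/130 = 0.284615; ln(p) = -1.256618; p*ln(p) = 0.284615 * (-1.256618) = -0.357652
  p = 16/130 = 0.123077; ln(p) = -2.094945; p*ln(p) = 0.123077 * (-2.094945) = -0.257840
  p = 32/130 = 0.246154; ln(p) = -1.401798; p*ln(p) = 0.246154 * (-1.401798) = -0.345058
  p = 40/130 = 0.307692; ln(p) = -1.178656; p*ln(p) = 0.307692 * (-1.178656) = -0.362663
sum(p*ln(p)) = (-0.125312) + (-0.357652) + (-0.257840) + (-0.345058) + (-0.362663) = -1.448525
H' = -(-1.448525) = 1.448525 ≈ 1.4485

1.4485


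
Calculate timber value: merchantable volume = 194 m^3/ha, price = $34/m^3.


Value = 194 * 34 = $6596/ha

$6596/ha


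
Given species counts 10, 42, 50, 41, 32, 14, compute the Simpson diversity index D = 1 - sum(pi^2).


Total N = 10 + 42 + 50 + 41 + 32 + 14 = 189
Per-species terms:
  p = 10/189 = 0.052910; p^2 = 0.052910^2 = 0.002799
  p = 42/189 = 0.222222; p^2 = 0.222222^2 = 0.049383
  p = 50/189 = 0.264550; p^2 = 0.264550^2 = 0.069987
  p = 41/189 = 0.216931; p^2 = 0.216931^2 = 0.047059
  p = 32/189 = 0.169312; p^2 = 0.169312^2 = 0.028667
  p = 14/189 = 0.074074; p^2 = 0.074074^2 = 0.005487
sum(p^2) = 0.002799 + 0.049383 + 0.069987 + 0.047059 + 0.028667 + 0.005487 = 0.203382
D = 1 - 0.203382 = 0.796618 ≈ 0.7966

0.7966


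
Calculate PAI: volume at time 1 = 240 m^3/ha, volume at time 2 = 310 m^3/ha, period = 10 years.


PAI = (V2 - V1) / period = (310 - 240) / 10 = 70 / 10 = 7.00 m^3/ha/yr

7.00 m^3/ha/yr


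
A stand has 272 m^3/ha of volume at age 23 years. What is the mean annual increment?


MAI = 272 / 23 = 11.8261 ≈ 11.83 m^3/ha/yr

11.83 m^3/ha/yr


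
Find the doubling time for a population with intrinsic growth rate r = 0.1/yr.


td = ln(2) / 0.1 = 0.693147 / 0.1 = 6.93147 ≈ 6.9 years

6.9 years


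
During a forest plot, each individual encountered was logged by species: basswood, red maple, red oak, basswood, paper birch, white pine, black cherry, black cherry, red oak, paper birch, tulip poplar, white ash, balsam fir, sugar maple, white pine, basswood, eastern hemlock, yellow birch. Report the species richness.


Total individuals logged = 18
Distinct species (count of individuals): basswood (3), red maple (1), red oak (2), paper birch (2), white pine (2), black cherry (2), tulip poplar (1), white ash (1), balsam fir (1), sugar maple (1), eastern hemlock (1), yellow birch (1)
Species richness = number of distinct species = 12

12


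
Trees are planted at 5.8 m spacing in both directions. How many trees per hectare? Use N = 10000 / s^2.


N = 10000 / 5.8^2 = 10000 / 33.64 = 297.265 ≈ 297 trees/ha

297 trees/ha


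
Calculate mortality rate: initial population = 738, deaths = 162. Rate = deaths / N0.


Mortality rate = 162 / 738 = 0.219512 ≈ 0.2195

0.2195


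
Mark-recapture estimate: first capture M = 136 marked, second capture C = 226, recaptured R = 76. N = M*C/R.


N = M * C / R = 136 * 226 / 76 = 30736 / 76 = 404.42 ≈ 404

404 individuals


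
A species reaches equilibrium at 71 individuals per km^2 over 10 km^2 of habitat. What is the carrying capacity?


K = 71 * 10 = 710 individuals

710 individuals


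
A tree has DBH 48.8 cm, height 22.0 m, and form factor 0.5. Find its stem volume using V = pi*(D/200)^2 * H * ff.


(D/200)^2 = (48.8/200)^2 = 0.244^2 = 0.059536
BA = 3.141593 * 0.059536 = 0.187038 m^2
V = 0.187038 * 22.0 * 0.5 = 2.05742 ≈ 2.057 m^3

2.057 m^3


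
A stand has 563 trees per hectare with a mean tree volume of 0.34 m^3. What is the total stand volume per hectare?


V_stand = 563 * 0.34 = 191.42 ≈ 191.4 m^3/ha

191.4 m^3/ha


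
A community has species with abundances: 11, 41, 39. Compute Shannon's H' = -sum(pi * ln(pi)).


Total N = 11 + 41 + 39 = 91
Per-species terms:
  p = 11/91 = 0.120879; ln(p) = -2.112965; p*ln(p) = 0.120879 * (-2.112965) = -0.255413
  p = 41/91 = 0.450549; ln(p) = -0.797288; p*ln(p) = 0.450549 * (-0.797288) = -0.359217
  p = 39/91 = 0.428571; ln(p) = -0.847299; p*ln(p) = 0.428571 * (-0.847299) = -0.363128
sum(p*ln(p)) = (-0.255413) + (-0.359217) + (-0.363128) = -0.977758
H' = -(-0.977758) = 0.977758 ≈ 0.9778

0.9778


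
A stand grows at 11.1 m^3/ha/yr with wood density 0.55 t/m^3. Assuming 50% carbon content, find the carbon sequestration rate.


C = 11.1 * 0.55 * 0.5 = 3.0525 ≈ 3.05 t C/ha/yr

3.05 t C/ha/yr


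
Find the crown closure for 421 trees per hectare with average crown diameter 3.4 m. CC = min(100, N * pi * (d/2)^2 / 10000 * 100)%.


(d/2)^2 = (3.4/2)^2 = 1.7^2 = 2.89
Crown area = 3.141593 * 2.89 = 9.07920 m^2
N * area / 10000 * 100 = 421 * 9.07920 / 10000 * 100 = 38.2234
CC = min(100, 38.2234) = 38.2234 ≈ 38.2%

38.2%


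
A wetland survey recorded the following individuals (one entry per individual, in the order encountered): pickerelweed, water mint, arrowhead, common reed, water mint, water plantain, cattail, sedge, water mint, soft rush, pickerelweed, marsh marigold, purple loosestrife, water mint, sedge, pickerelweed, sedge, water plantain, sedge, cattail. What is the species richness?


Total individuals logged = 20
Distinct species (count of individuals): pickerelweed (3), water mint (4), arrowhead (1), common reed (1), water plantain (2), cattail (2), sedge (4), soft rush (1), marsh marigold (1), purple loosestrife (1)
Species richness = number of distinct species = 10

10


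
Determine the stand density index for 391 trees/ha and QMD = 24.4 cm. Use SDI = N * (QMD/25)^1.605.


QMD/25 = 24.4/25 = 0.976
(0.976)^1.605 = exp(1.605 * ln(0.976)) = exp(1.605 * (-0.0242927)) = exp(-0.0389898) = 0.961761
SDI = 391 * 0.961761 = 376.049 ≈ 376

376


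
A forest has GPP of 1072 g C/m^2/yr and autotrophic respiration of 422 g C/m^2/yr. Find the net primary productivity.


NPP = GPP - Ra = 1072 - 422 = 650 g C/m^2/yr

650 g C/m^2/yr


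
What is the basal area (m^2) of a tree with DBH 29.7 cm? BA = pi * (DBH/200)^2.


D/200 = 29.7/200 = 0.1485 m
(D/200)^2 = 0.1485^2 = 0.02205225
BA = 3.141593 * 0.02205225 = 0.0692792 ≈ 0.0693 m^2

0.0693 m^2


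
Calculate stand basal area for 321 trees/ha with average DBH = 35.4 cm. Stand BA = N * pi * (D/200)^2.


(D/200)^2 = (35.4/200)^2 = 0.177^2 = 0.031329
Individual BA = 3.141593 * 0.031329 = 0.0984230 m^2
Stand BA = 321 * 0.0984230 = 31.5938 ≈ 31.59 m^2/ha

31.59 m^2/ha


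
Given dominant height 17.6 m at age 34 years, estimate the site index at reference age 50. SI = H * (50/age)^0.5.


50/34 = 1.47059
(1.47059)^0.5 = 1.21268
SI = 17.6 * 1.21268 = 21.3432 ≈ 21.3 m

21.3 m


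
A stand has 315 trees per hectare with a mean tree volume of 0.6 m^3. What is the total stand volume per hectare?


V_stand = 315 * 0.6 = 189.0 m^3/ha

189.0 m^3/ha


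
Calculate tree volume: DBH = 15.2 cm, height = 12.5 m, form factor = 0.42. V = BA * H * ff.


(D/200)^2 = (15.2/200)^2 = 0.076^2 = 0.005776
BA = 3.141593 * 0.005776 = 0.0181458 m^2
V = 0.0181458 * 12.5 * 0.42 = 0.0952655 ≈ 0.095 m^3

0.095 m^3


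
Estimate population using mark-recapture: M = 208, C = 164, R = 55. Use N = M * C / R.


N = M * C / R = 208 * 164 / 55 = 34112 / 55 = 620.22 ≈ 620

620 individuals


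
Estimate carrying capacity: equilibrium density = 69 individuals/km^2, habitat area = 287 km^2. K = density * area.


K = 69 * 287 = 19803 individuals

19803 individuals


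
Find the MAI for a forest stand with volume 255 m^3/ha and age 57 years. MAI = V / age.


MAI = 255 / 57 = 4.4737 ≈ 4.47 m^3/ha/yr

4.47 m^3/ha/yr


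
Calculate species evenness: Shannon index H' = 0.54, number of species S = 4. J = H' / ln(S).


ln(4) = 1.38629
J = H' / ln(S) = 0.54 / 1.38629 = 0.389529 ≈ 0.3895

0.3895


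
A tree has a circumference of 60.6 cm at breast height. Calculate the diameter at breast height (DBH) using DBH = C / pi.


DBH = C / pi = 60.6 / 3.141593 = 19.2896 ≈ 19.29 cm

19.29 cm


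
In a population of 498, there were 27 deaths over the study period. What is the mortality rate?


Mortality rate = 27 / 498 = 0.054217 ≈ 0.0542

0.0542


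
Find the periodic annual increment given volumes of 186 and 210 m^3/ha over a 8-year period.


PAI = (V2 - V1) / period = (210 - 186) / 8 = 24 / 8 = 3.00 m^3/ha/yr

3.00 m^3/ha/yr


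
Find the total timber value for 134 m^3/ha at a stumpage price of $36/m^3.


Value = 134 * 36 = $4824/ha

$4824/ha


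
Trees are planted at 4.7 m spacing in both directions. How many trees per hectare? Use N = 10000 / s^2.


N = 10000 / 4.7^2 = 10000 / 22.09 = 452.694 ≈ 453 trees/ha

453 trees/ha


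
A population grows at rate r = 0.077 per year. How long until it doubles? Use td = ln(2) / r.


td = ln(2) / 0.077 = 0.693147 / 0.077 = 9.00191 ≈ 9.0 years

9.0 years


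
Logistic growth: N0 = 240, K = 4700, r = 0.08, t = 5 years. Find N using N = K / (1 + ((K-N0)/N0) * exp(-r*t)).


(K - N0)/N0 = (4700 - 240)/240 = 4460/240 = 18.5833
r*t = 0.08 * 5 = 0.4; exp(-0.4) = 0.670320
18.5833 * 0.670320 = 12.4568
1 + 12.4568 = 13.4568
N = 4700 / 13.4568 = 349.266 ≈ 349

349


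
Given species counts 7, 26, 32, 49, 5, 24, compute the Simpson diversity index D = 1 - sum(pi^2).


Total N = 7 + 26 + 32 + 49 + 5 + 24 = 143
Per-species terms:
  p = 7/143 = 0.048951; p^2 = 0.048951^2 = 0.002396
  p = 26/143 = 0.181818; p^2 = 0.181818^2 = 0.033058
  p = 32/143 = 0.223776; p^2 = 0.223776^2 = 0.050076
  p = 49/143 = 0.342657; p^2 = 0.342657^2 = 0.117414
  p = 5/143 = 0.034965; p^2 = 0.034965^2 = 0.001223
  p = 24/143 = 0.167832; p^2 = 0.167832^2 = 0.028168
sum(p^2) = 0.002396 + 0.033058 + 0.050076 + 0.117414 + 0.001223 + 0.028168 = 0.232335
D = 1 - 0.232335 = 0.767665 ≈ 0.7677

0.7677


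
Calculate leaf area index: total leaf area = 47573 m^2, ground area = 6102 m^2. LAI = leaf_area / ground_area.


LAI = 47573 / 6102 = 7.7963 ≈ 7.80

7.80


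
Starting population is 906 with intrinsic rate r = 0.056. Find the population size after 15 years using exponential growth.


r*t = 0.056 * 15 = 0.84
exp(0.84) = 2.31637
N = 906 * 2.31637 = 2098.63 ≈ 2099

2099
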